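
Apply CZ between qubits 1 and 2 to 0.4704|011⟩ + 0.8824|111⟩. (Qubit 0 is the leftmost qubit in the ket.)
-0.4704|011⟩ - 0.8824|111⟩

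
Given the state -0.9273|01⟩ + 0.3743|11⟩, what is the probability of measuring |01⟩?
0.8599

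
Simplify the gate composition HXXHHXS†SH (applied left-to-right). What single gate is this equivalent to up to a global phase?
Z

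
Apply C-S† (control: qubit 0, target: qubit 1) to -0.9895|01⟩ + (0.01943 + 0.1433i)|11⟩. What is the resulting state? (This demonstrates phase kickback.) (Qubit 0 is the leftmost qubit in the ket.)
-0.9895|01⟩ + (0.1433 - 0.01943i)|11⟩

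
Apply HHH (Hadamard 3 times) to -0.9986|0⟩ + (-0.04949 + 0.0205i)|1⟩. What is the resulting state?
(-0.7411 + 0.0145i)|0⟩ + (-0.6711 - 0.0145i)|1⟩

H² = I, so H^3 = H: a single Hadamard. With (a, b) = (-0.9986, (-0.04949 + 0.0205i)), H gives ((a + b)/√2, (a − b)/√2) = ((-0.7411 + 0.0145i), (-0.6711 - 0.0145i)).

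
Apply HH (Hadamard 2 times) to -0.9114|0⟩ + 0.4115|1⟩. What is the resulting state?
-0.9114|0⟩ + 0.4115|1⟩

H² = I, so an even number of Hadamards cancels: H^2 = I and the state is unchanged.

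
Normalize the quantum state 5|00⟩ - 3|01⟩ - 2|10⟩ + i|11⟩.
0.8006|00⟩ - 0.4804|01⟩ - 0.3203|10⟩ + 0.1601i|11⟩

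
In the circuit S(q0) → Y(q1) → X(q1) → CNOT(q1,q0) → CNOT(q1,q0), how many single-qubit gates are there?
3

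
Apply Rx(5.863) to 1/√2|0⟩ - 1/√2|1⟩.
(-0.6916 + 0.1475i)|0⟩ + (0.6916 - 0.1475i)|1⟩

Rx(5.863) = [[cos(θ/2), −i·sin(θ/2)], [−i·sin(θ/2), cos(θ/2)]]; θ = 5.863, cos(θ/2) ≈ -0.978012, sin(θ/2) ≈ 0.208551.
With a = amp(|0⟩) = 1/√2 and b = amp(|1⟩) = -1/√2:
new amp(|0⟩) = (-0.978012)·a + (-0.208551i)·b = (-0.6916 + 0.1475i)
new amp(|1⟩) = (-0.208551i)·a + (-0.978012)·b = (0.6916 - 0.1475i)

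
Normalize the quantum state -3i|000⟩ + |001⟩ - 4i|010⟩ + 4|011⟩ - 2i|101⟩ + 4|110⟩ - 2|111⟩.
-0.3693i|000⟩ + 0.1231|001⟩ - 0.4924i|010⟩ + 0.4924|011⟩ - 0.2462i|101⟩ + 0.4924|110⟩ - 0.2462|111⟩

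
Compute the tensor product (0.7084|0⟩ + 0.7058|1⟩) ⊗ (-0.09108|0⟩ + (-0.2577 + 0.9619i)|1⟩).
-0.06452|00⟩ + (-0.1826 + 0.6814i)|01⟩ - 0.06428|10⟩ + (-0.1819 + 0.6789i)|11⟩

amp(|b₁b₂…⟩) = product of the factor amplitudes for bits b₁, b₂, …; only kets whose every factor amplitude is nonzero survive.
|00⟩: (0.7084)(-0.09108) = -0.06452
|01⟩: (0.7084)(-0.2577 + 0.9619i) = (-0.1826 + 0.6814i)
|10⟩: (0.7058)(-0.09108) = -0.06428
|11⟩: (0.7058)(-0.2577 + 0.9619i) = (-0.1819 + 0.6789i)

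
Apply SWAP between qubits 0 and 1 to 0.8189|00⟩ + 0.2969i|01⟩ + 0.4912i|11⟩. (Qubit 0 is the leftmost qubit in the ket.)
0.8189|00⟩ + 0.2969i|10⟩ + 0.4912i|11⟩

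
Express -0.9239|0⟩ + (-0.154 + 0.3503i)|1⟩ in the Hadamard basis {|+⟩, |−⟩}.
(-0.7622 + 0.2477i)|+⟩ + (-0.5444 - 0.2477i)|−⟩

With |ψ⟩ = α|0⟩ + β|1⟩, the Hadamard-basis coefficients are ⟨+|ψ⟩ = (α + β)/√2 and ⟨−|ψ⟩ = (α − β)/√2.
Here α = -0.9239, β = (-0.154 + 0.3503i): (α + β)/√2 = (-0.7622 + 0.2477i), (α − β)/√2 = (-0.5444 - 0.2477i).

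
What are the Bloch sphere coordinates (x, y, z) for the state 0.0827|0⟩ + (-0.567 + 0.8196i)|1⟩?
(-0.09378, 0.1356, -0.9864)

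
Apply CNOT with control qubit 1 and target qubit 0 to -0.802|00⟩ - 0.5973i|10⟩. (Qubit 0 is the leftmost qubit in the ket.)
-0.802|00⟩ - 0.5973i|10⟩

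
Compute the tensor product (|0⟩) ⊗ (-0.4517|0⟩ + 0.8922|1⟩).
-0.4517|00⟩ + 0.8922|01⟩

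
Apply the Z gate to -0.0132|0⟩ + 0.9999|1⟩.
-0.0132|0⟩ - 0.9999|1⟩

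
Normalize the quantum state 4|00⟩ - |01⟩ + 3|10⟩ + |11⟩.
0.7698|00⟩ - 0.1925|01⟩ + 1/√3|10⟩ + 0.1925|11⟩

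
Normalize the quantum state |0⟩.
|0⟩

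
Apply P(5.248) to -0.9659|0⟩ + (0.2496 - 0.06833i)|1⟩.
-0.9659|0⟩ + (0.06863 - 0.2495i)|1⟩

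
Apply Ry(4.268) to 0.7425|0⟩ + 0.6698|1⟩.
-0.9628|0⟩ + 0.2702|1⟩

Ry(4.268) = [[cos(θ/2), −sin(θ/2)], [sin(θ/2), cos(θ/2)]]; θ = 4.268, cos(θ/2) ≈ -0.533898, sin(θ/2) ≈ 0.845549.
With a = amp(|0⟩) = 0.7425 and b = amp(|1⟩) = 0.6698:
new amp(|0⟩) = (-0.533898)·a + (-0.845549)·b = -0.9628
new amp(|1⟩) = (0.845549)·a + (-0.533898)·b = 0.2702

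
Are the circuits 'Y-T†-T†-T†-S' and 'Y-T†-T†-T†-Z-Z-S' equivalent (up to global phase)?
Yes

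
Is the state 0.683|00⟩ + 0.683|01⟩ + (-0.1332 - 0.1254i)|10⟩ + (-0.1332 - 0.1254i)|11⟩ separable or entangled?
Separable

Writing the state as a|00⟩ + b|01⟩ + c|10⟩ + d|11⟩, it is a product state iff ad − bc = 0.
Here (a, b, c, d) = (0.683, 0.683, (-0.1332 - 0.1254i), (-0.1332 - 0.1254i)): ad − bc = (0.683)(-0.1332 - 0.1254i) − (0.683)(-0.1332 - 0.1254i) = 0, so the state is separable.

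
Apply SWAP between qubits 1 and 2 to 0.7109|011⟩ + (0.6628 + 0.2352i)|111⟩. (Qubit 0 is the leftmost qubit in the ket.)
0.7109|011⟩ + (0.6628 + 0.2352i)|111⟩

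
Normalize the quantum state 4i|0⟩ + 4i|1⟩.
(1/√2)i|0⟩ + (1/√2)i|1⟩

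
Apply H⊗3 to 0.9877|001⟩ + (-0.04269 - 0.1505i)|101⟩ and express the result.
(0.3341 - 0.05321i)|000⟩ + (-0.3341 + 0.05321i)|001⟩ + (0.3341 - 0.05321i)|010⟩ + (-0.3341 + 0.05321i)|011⟩ + (0.3643 + 0.05321i)|100⟩ + (-0.3643 - 0.05321i)|101⟩ + (0.3643 + 0.05321i)|110⟩ + (-0.3643 - 0.05321i)|111⟩

H⊗3 gives amp(|y⟩) = (1/2√2) Σ_x (−1)^(x·y) amp(|x⟩), where x·y is the number of positions in which both x and y have a 1.
|000⟩: (0.9877 + (-0.04269 - 0.1505i))/(2√2) = (0.3341 - 0.05321i)
|001⟩: (-0.9877 - (-0.04269 - 0.1505i))/(2√2) = (-0.3341 + 0.05321i)
|010⟩: (0.9877 + (-0.04269 - 0.1505i))/(2√2) = (0.3341 - 0.05321i)
|011⟩: (-0.9877 - (-0.04269 - 0.1505i))/(2√2) = (-0.3341 + 0.05321i)
|100⟩: (0.9877 - (-0.04269 - 0.1505i))/(2√2) = (0.3643 + 0.05321i)
|101⟩: (-0.9877 + (-0.04269 - 0.1505i))/(2√2) = (-0.3643 - 0.05321i)
|110⟩: (0.9877 - (-0.04269 - 0.1505i))/(2√2) = (0.3643 + 0.05321i)
|111⟩: (-0.9877 + (-0.04269 - 0.1505i))/(2√2) = (-0.3643 - 0.05321i)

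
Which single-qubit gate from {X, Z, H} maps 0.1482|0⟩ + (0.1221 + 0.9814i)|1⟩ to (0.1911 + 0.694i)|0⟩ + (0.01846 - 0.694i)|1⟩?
H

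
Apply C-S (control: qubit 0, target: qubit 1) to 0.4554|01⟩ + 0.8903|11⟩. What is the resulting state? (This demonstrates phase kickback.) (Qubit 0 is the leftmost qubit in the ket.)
0.4554|01⟩ + 0.8903i|11⟩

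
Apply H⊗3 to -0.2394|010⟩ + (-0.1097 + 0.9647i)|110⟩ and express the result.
(-0.1234 + 0.3411i)|000⟩ + (-0.1234 + 0.3411i)|001⟩ + (0.1234 - 0.3411i)|010⟩ + (0.1234 - 0.3411i)|011⟩ + (-0.04586 - 0.3411i)|100⟩ + (-0.04586 - 0.3411i)|101⟩ + (0.04586 + 0.3411i)|110⟩ + (0.04586 + 0.3411i)|111⟩

H⊗3 gives amp(|y⟩) = (1/2√2) Σ_x (−1)^(x·y) amp(|x⟩), where x·y is the number of positions in which both x and y have a 1.
|000⟩: (-0.2394 + (-0.1097 + 0.9647i))/(2√2) = (-0.1234 + 0.3411i)
|001⟩: (-0.2394 + (-0.1097 + 0.9647i))/(2√2) = (-0.1234 + 0.3411i)
|010⟩: (0.2394 - (-0.1097 + 0.9647i))/(2√2) = (0.1234 - 0.3411i)
|011⟩: (0.2394 - (-0.1097 + 0.9647i))/(2√2) = (0.1234 - 0.3411i)
|100⟩: (-0.2394 - (-0.1097 + 0.9647i))/(2√2) = (-0.04586 - 0.3411i)
|101⟩: (-0.2394 - (-0.1097 + 0.9647i))/(2√2) = (-0.04586 - 0.3411i)
|110⟩: (0.2394 + (-0.1097 + 0.9647i))/(2√2) = (0.04586 + 0.3411i)
|111⟩: (0.2394 + (-0.1097 + 0.9647i))/(2√2) = (0.04586 + 0.3411i)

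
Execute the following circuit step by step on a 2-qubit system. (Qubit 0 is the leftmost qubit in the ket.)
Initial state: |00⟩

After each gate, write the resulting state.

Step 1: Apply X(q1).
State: |01⟩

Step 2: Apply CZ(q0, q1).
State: |01⟩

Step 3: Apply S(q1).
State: i|01⟩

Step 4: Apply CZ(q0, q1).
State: i|01⟩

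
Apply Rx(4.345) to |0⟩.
-0.566|0⟩ - 0.8244i|1⟩

Rx(4.345) = [[cos(θ/2), −i·sin(θ/2)], [−i·sin(θ/2), cos(θ/2)]]; θ = 4.345, cos(θ/2) ≈ -0.566048, sin(θ/2) ≈ 0.824372.
With a = amp(|0⟩) = 1 and b = amp(|1⟩) = 0:
new amp(|0⟩) = (-0.566048)·a + (-0.824372i)·b = -0.566
new amp(|1⟩) = (-0.824372i)·a + (-0.566048)·b = -0.8244i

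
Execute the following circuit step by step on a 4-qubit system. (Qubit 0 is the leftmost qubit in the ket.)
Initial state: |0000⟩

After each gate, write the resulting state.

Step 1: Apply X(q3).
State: |0001⟩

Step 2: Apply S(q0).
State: |0001⟩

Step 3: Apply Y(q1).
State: i|0101⟩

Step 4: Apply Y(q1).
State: |0001⟩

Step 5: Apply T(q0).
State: |0001⟩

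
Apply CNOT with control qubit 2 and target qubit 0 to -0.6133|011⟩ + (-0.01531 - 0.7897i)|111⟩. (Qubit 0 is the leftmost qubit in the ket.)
(-0.01531 - 0.7897i)|011⟩ - 0.6133|111⟩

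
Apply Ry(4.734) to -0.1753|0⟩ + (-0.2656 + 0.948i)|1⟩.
(0.3111 - 0.6631i)|0⟩ + (0.06722 - 0.6775i)|1⟩

Ry(4.734) = [[cos(θ/2), −sin(θ/2)], [sin(θ/2), cos(θ/2)]]; θ = 4.734, cos(θ/2) ≈ -0.714706, sin(θ/2) ≈ 0.699425.
With a = amp(|0⟩) = -0.1753 and b = amp(|1⟩) = (-0.2656 + 0.948i):
new amp(|0⟩) = (-0.714706)·a + (-0.699425)·b = (0.3111 - 0.6631i)
new amp(|1⟩) = (0.699425)·a + (-0.714706)·b = (0.06722 - 0.6775i)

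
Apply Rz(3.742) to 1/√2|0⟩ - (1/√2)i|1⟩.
(-0.2091 - 0.6755i)|0⟩ + (0.6755 + 0.2091i)|1⟩

Rz(3.742) = [[e^(−iθ/2), 0], [0, e^(iθ/2)]] with e^(±iθ/2) = cos(θ/2) ± i·sin(θ/2); θ = 3.742, cos(θ/2) ≈ -0.295715, sin(θ/2) ≈ 0.955276.
With a = amp(|0⟩) = 1/√2 and b = amp(|1⟩) = -(1/√2)i:
new amp(|0⟩) = (-0.295715 - 0.955276i)·a = (-0.2091 - 0.6755i)
new amp(|1⟩) = (-0.295715 + 0.955276i)·b = (0.6755 + 0.2091i)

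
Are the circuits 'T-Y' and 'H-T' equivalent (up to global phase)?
No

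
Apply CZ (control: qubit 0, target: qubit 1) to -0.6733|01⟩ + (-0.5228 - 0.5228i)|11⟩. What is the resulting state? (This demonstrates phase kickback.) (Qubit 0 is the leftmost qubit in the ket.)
-0.6733|01⟩ + (0.5228 + 0.5228i)|11⟩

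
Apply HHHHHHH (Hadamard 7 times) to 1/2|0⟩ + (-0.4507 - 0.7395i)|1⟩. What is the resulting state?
(0.03486 - 0.5229i)|0⟩ + (0.6722 + 0.5229i)|1⟩

H² = I, so H^7 = H: a single Hadamard. With (a, b) = (1/2, (-0.4507 - 0.7395i)), H gives ((a + b)/√2, (a − b)/√2) = ((0.03486 - 0.5229i), (0.6722 + 0.5229i)).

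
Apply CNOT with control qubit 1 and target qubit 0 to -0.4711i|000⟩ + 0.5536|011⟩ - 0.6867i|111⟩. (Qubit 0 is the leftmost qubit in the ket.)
-0.4711i|000⟩ - 0.6867i|011⟩ + 0.5536|111⟩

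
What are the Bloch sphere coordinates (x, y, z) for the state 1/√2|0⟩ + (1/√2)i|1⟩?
(0, 1, 0)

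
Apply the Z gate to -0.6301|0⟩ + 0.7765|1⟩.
-0.6301|0⟩ - 0.7765|1⟩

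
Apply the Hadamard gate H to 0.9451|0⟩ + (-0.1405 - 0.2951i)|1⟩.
(0.5689 - 0.2087i)|0⟩ + (0.7676 + 0.2087i)|1⟩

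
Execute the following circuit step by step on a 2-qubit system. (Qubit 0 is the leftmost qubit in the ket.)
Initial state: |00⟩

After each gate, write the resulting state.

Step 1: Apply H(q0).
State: 1/√2|00⟩ + 1/√2|10⟩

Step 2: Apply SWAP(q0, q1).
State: 1/√2|00⟩ + 1/√2|01⟩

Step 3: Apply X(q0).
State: 1/√2|10⟩ + 1/√2|11⟩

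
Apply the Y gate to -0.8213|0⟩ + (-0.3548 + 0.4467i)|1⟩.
(0.4467 + 0.3548i)|0⟩ - 0.8213i|1⟩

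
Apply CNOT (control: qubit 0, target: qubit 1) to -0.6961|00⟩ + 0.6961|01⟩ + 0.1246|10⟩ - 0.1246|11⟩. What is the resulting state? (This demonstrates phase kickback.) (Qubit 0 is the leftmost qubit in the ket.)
-0.6961|00⟩ + 0.6961|01⟩ - 0.1246|10⟩ + 0.1246|11⟩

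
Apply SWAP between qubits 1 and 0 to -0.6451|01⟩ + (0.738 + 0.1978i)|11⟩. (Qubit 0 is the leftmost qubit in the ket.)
-0.6451|10⟩ + (0.738 + 0.1978i)|11⟩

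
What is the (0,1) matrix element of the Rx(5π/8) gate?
-0.8315i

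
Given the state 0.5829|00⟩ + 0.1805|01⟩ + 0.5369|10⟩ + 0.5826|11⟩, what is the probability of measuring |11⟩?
0.3394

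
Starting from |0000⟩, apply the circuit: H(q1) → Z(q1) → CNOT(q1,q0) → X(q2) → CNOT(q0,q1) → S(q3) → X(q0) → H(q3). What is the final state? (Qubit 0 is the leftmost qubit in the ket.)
-1/2|0010⟩ - 1/2|0011⟩ + 1/2|1010⟩ + 1/2|1011⟩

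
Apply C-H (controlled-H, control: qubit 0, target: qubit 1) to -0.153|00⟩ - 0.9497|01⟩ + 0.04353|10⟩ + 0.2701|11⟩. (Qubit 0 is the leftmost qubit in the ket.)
-0.153|00⟩ - 0.9497|01⟩ + 0.2218|10⟩ - 0.1602|11⟩

C-H leaves the control-|0⟩ kets |00⟩, |01⟩ unchanged and applies H to qubit 1 on the control-|1⟩ pair (|10⟩, |11⟩).
H = [[1/√2, 1/√2], [1/√2, -1/√2]].
With a = amp(|10⟩) = 0.04353 and b = amp(|11⟩) = 0.2701:
new amp(|10⟩) = (1/√2)·a + (1/√2)·b = 0.2218
new amp(|11⟩) = (1/√2)·a + (-1/√2)·b = -0.1602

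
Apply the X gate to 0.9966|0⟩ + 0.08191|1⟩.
0.08191|0⟩ + 0.9966|1⟩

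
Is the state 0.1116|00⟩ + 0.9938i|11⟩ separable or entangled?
Entangled

Writing the state as a|00⟩ + b|01⟩ + c|10⟩ + d|11⟩, it is a product state iff ad − bc = 0.
Here (a, b, c, d) = (0.1116, 0, 0, 0.9938i): ad − bc = (0.1116)(0.9938i) − (0)(0) = 0.1109i ≠ 0, so the state is entangled.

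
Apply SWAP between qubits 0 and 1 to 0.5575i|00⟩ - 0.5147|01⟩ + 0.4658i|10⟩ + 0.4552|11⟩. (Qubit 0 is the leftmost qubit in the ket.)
0.5575i|00⟩ + 0.4658i|01⟩ - 0.5147|10⟩ + 0.4552|11⟩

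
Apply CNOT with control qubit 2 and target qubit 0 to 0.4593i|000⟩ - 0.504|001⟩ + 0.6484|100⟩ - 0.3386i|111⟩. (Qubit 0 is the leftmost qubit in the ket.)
0.4593i|000⟩ - 0.3386i|011⟩ + 0.6484|100⟩ - 0.504|101⟩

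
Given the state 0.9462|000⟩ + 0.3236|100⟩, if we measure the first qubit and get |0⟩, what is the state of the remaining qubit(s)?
|00⟩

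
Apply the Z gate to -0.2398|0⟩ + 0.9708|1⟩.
-0.2398|0⟩ - 0.9708|1⟩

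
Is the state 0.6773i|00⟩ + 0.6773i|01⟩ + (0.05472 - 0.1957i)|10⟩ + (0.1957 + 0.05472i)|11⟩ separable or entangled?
Entangled

Writing the state as a|00⟩ + b|01⟩ + c|10⟩ + d|11⟩, it is a product state iff ad − bc = 0.
Here (a, b, c, d) = (0.6773i, 0.6773i, (0.05472 - 0.1957i), (0.1957 + 0.05472i)): ad − bc = (0.6773i)(0.1957 + 0.05472i) − (0.6773i)(0.05472 - 0.1957i) = (-0.1696 + 0.09549i) ≠ 0, so the state is entangled.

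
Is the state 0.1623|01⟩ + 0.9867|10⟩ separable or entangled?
Entangled

Writing the state as a|00⟩ + b|01⟩ + c|10⟩ + d|11⟩, it is a product state iff ad − bc = 0.
Here (a, b, c, d) = (0, 0.1623, 0.9867, 0): ad − bc = (0)(0) − (0.1623)(0.9867) = -0.1601 ≠ 0, so the state is entangled.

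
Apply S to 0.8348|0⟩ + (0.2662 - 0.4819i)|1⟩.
0.8348|0⟩ + (0.4819 + 0.2662i)|1⟩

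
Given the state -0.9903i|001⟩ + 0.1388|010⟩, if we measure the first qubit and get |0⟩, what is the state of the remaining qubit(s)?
-0.9903i|01⟩ + 0.1388|10⟩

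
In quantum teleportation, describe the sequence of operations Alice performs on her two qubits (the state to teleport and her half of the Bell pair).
CNOT (state → Bell), then H on state qubit, then measure both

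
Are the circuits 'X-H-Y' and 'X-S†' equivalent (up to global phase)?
No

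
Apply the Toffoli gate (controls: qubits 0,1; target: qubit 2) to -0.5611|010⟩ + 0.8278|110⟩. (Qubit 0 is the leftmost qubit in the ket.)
-0.5611|010⟩ + 0.8278|111⟩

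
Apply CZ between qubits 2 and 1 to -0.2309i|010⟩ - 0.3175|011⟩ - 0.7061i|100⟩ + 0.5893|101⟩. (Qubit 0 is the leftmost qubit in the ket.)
-0.2309i|010⟩ + 0.3175|011⟩ - 0.7061i|100⟩ + 0.5893|101⟩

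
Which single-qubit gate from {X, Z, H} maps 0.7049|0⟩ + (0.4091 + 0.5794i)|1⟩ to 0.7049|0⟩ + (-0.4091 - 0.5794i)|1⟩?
Z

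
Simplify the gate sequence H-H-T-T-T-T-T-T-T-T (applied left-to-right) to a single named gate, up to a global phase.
I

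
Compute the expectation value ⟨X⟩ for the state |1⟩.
0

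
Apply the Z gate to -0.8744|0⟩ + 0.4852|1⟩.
-0.8744|0⟩ - 0.4852|1⟩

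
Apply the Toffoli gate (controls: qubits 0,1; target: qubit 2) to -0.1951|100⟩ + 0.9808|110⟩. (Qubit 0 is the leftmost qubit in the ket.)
-0.1951|100⟩ + 0.9808|111⟩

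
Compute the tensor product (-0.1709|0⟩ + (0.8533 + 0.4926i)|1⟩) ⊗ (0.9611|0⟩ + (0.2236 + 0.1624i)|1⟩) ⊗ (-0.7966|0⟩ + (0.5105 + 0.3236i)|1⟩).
0.1308|000⟩ + (-0.08385 - 0.05315i)|001⟩ + (0.03044 + 0.02211i)|010⟩ + (-0.01053 - 0.02653i)|011⟩ + (-0.6533 - 0.3771i)|100⟩ + (0.2655 + 0.5071i)|101⟩ + (-0.08826 - 0.1981i)|110⟩ + (-0.02392 + 0.1628i)|111⟩

amp(|b₁b₂…⟩) = product of the factor amplitudes for bits b₁, b₂, …; only kets whose every factor amplitude is nonzero survive.
|000⟩: (-0.1709)(0.9611)(-0.7966) = 0.1308
|001⟩: (-0.1709)(0.9611)(0.5105 + 0.3236i) = (-0.08385 - 0.05315i)
|010⟩: (-0.1709)(0.2236 + 0.1624i)(-0.7966) = (0.03044 + 0.02211i)
|011⟩: (-0.1709)(0.2236 + 0.1624i)(0.5105 + 0.3236i) = (-0.01053 - 0.02653i)
|100⟩: (0.8533 + 0.4926i)(0.9611)(-0.7966) = (-0.6533 - 0.3771i)
|101⟩: (0.8533 + 0.4926i)(0.9611)(0.5105 + 0.3236i) = (0.2655 + 0.5071i)
|110⟩: (0.8533 + 0.4926i)(0.2236 + 0.1624i)(-0.7966) = (-0.08826 - 0.1981i)
|111⟩: (0.8533 + 0.4926i)(0.2236 + 0.1624i)(0.5105 + 0.3236i) = (-0.02392 + 0.1628i)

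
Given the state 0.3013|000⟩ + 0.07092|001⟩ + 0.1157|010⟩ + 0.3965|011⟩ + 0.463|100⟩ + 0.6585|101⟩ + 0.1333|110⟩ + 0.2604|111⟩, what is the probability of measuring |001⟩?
0.00503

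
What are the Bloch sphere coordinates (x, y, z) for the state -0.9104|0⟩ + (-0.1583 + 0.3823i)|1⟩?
(0.2882, -0.6961, 0.6576)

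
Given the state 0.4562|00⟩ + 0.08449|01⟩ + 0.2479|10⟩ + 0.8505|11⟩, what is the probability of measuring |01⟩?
0.007139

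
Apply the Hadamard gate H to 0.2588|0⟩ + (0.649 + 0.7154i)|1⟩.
(0.6419 + 0.5059i)|0⟩ + (-0.2759 - 0.5059i)|1⟩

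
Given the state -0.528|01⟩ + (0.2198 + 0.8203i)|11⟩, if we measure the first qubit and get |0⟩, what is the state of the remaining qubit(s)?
-|1⟩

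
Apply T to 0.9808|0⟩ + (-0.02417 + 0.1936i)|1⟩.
0.9808|0⟩ + (-0.154 + 0.1198i)|1⟩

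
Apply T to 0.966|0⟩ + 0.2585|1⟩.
0.966|0⟩ + (0.1828 + 0.1828i)|1⟩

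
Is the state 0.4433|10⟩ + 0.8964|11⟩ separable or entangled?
Separable

Writing the state as a|00⟩ + b|01⟩ + c|10⟩ + d|11⟩, it is a product state iff ad − bc = 0.
Here (a, b, c, d) = (0, 0, 0.4433, 0.8964): ad − bc = (0)(0.8964) − (0)(0.4433) = 0, so the state is separable.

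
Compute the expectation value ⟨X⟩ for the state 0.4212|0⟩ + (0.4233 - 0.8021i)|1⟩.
0.3566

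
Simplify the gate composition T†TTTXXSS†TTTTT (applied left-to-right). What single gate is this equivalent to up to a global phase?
T†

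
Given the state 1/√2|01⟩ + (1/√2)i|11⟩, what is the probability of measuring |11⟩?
1/2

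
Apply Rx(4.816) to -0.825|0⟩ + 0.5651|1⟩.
(0.6128 - 0.3784i)|0⟩ + (-0.4197 + 0.5524i)|1⟩

Rx(4.816) = [[cos(θ/2), −i·sin(θ/2)], [−i·sin(θ/2), cos(θ/2)]]; θ = 4.816, cos(θ/2) ≈ -0.742774, sin(θ/2) ≈ 0.669542.
With a = amp(|0⟩) = -0.825 and b = amp(|1⟩) = 0.5651:
new amp(|0⟩) = (-0.742774)·a + (-0.669542i)·b = (0.6128 - 0.3784i)
new amp(|1⟩) = (-0.669542i)·a + (-0.742774)·b = (-0.4197 + 0.5524i)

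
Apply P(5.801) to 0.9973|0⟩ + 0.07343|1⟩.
0.9973|0⟩ + (0.06506 - 0.03405i)|1⟩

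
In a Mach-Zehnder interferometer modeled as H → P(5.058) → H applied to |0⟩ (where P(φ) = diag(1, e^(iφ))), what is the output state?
(0.6694 - 0.4704i)|0⟩ + (0.3306 + 0.4704i)|1⟩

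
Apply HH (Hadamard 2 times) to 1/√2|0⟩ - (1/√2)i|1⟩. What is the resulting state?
1/√2|0⟩ - (1/√2)i|1⟩

H² = I, so an even number of Hadamards cancels: H^2 = I and the state is unchanged.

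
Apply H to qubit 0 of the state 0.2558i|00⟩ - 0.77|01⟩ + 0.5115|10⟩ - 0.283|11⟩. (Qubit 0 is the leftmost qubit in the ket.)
(0.3617 + 0.1809i)|00⟩ - 0.7446|01⟩ + (-0.3617 + 0.1809i)|10⟩ - 0.3444|11⟩

H on qubit 0 mixes each pair of kets that differ only in qubit 0: amplitudes (a, b) of (|…0…⟩, |…1…⟩) become ((a + b)/√2, (a − b)/√2). Kets absent from the input have amplitude 0.
(|00⟩, |10⟩): (a, b) = (0.2558i, 0.5115) → ((0.3617 + 0.1809i), (-0.3617 + 0.1809i))
(|01⟩, |11⟩): (a, b) = (-0.77, -0.283) → (-0.7446, -0.3444)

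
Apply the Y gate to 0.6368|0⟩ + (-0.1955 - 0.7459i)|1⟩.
(-0.7459 + 0.1955i)|0⟩ + 0.6368i|1⟩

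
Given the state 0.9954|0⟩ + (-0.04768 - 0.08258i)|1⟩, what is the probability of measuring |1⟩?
0.009093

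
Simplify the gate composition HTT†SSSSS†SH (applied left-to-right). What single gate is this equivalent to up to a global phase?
I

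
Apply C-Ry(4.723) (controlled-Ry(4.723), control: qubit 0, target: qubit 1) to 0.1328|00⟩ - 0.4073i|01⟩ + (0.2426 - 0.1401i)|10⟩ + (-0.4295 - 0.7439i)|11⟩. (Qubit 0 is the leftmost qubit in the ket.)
0.1328|00⟩ - 0.4073i|01⟩ + (0.1296 + 0.6228i)|10⟩ + (0.4759 + 0.4303i)|11⟩

C-Ry(4.723) leaves the control-|0⟩ kets |00⟩, |01⟩ unchanged and applies Ry(4.723) to qubit 1 on the control-|1⟩ pair (|10⟩, |11⟩).
Ry(4.723) = [[cos(θ/2), −sin(θ/2)], [sin(θ/2), cos(θ/2)]]; θ = 4.723, cos(θ/2) ≈ -0.710848, sin(θ/2) ≈ 0.703345.
With a = amp(|10⟩) = (0.2426 - 0.1401i) and b = amp(|11⟩) = (-0.4295 - 0.7439i):
new amp(|10⟩) = (-0.710848)·a + (-0.703345)·b = (0.1296 + 0.6228i)
new amp(|11⟩) = (0.703345)·a + (-0.710848)·b = (0.4759 + 0.4303i)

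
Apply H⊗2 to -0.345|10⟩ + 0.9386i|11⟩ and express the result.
(-0.1725 + 0.4693i)|00⟩ + (-0.1725 - 0.4693i)|01⟩ + (0.1725 - 0.4693i)|10⟩ + (0.1725 + 0.4693i)|11⟩

H⊗2 gives amp(|y⟩) = (1/2) Σ_x (−1)^(x·y) amp(|x⟩), where x·y is the number of positions in which both x and y have a 1.
|00⟩: (-0.345 + 0.9386i)/2 = (-0.1725 + 0.4693i)
|01⟩: (-0.345 - 0.9386i)/2 = (-0.1725 - 0.4693i)
|10⟩: (0.345 - 0.9386i)/2 = (0.1725 - 0.4693i)
|11⟩: (0.345 + 0.9386i)/2 = (0.1725 + 0.4693i)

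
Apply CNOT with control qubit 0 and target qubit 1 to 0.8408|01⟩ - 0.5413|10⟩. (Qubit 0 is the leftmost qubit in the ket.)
0.8408|01⟩ - 0.5413|11⟩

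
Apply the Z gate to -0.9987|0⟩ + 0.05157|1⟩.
-0.9987|0⟩ - 0.05157|1⟩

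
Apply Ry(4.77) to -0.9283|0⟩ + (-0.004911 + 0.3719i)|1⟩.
(0.6784 - 0.2553i)|0⟩ + (-0.6337 - 0.2704i)|1⟩

Ry(4.77) = [[cos(θ/2), −sin(θ/2)], [sin(θ/2), cos(θ/2)]]; θ = 4.77, cos(θ/2) ≈ -0.727179, sin(θ/2) ≈ 0.686448.
With a = amp(|0⟩) = -0.9283 and b = amp(|1⟩) = (-0.004911 + 0.3719i):
new amp(|0⟩) = (-0.727179)·a + (-0.686448)·b = (0.6784 - 0.2553i)
new amp(|1⟩) = (0.686448)·a + (-0.727179)·b = (-0.6337 - 0.2704i)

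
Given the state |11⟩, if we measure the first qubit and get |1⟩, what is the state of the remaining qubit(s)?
|1⟩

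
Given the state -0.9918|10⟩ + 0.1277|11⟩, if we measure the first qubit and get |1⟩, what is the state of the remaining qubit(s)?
-0.9918|0⟩ + 0.1277|1⟩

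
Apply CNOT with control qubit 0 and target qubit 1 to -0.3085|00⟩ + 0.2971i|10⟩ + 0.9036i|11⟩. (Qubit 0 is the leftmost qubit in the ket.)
-0.3085|00⟩ + 0.9036i|10⟩ + 0.2971i|11⟩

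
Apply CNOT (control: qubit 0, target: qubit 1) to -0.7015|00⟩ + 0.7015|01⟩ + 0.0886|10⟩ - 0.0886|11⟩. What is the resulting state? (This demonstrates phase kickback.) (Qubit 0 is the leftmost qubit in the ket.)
-0.7015|00⟩ + 0.7015|01⟩ - 0.0886|10⟩ + 0.0886|11⟩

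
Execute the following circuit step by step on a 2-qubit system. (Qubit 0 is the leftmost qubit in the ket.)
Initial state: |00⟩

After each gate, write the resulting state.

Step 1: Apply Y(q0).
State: i|10⟩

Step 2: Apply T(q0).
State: (-1/√2 + (1/√2)i)|10⟩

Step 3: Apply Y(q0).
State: (1/√2 + (1/√2)i)|00⟩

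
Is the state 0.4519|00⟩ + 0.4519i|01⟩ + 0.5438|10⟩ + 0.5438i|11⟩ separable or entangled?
Separable

Writing the state as a|00⟩ + b|01⟩ + c|10⟩ + d|11⟩, it is a product state iff ad − bc = 0.
Here (a, b, c, d) = (0.4519, 0.4519i, 0.5438, 0.5438i): ad − bc = (0.4519)(0.5438i) − (0.4519i)(0.5438) = 0, so the state is separable.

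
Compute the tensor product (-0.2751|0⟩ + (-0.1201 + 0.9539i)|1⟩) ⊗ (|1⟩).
-0.2751|01⟩ + (-0.1201 + 0.9539i)|11⟩

amp(|b₁b₂…⟩) = product of the factor amplitudes for bits b₁, b₂, …; only kets whose every factor amplitude is nonzero survive.
|01⟩: (-0.2751)(1) = -0.2751
|11⟩: (-0.1201 + 0.9539i)(1) = (-0.1201 + 0.9539i)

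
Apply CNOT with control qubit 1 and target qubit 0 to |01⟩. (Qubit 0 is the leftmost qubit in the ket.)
|11⟩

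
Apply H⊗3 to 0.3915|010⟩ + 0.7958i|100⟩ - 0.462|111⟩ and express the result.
(-0.02493 + 0.2814i)|000⟩ + (0.3018 + 0.2814i)|001⟩ + (0.02493 + 0.2814i)|010⟩ + (-0.3018 + 0.2814i)|011⟩ + (0.3018 - 0.2814i)|100⟩ + (-0.02493 - 0.2814i)|101⟩ + (-0.3018 - 0.2814i)|110⟩ + (0.02493 - 0.2814i)|111⟩

H⊗3 gives amp(|y⟩) = (1/2√2) Σ_x (−1)^(x·y) amp(|x⟩), where x·y is the number of positions in which both x and y have a 1.
|000⟩: (0.3915 + 0.7958i - 0.462)/(2√2) = (-0.02493 + 0.2814i)
|001⟩: (0.3915 + 0.7958i + 0.462)/(2√2) = (0.3018 + 0.2814i)
|010⟩: (-0.3915 + 0.7958i + 0.462)/(2√2) = (0.02493 + 0.2814i)
|011⟩: (-0.3915 + 0.7958i - 0.462)/(2√2) = (-0.3018 + 0.2814i)
|100⟩: (0.3915 - 0.7958i + 0.462)/(2√2) = (0.3018 - 0.2814i)
|101⟩: (0.3915 - 0.7958i - 0.462)/(2√2) = (-0.02493 - 0.2814i)
|110⟩: (-0.3915 - 0.7958i - 0.462)/(2√2) = (-0.3018 - 0.2814i)
|111⟩: (-0.3915 - 0.7958i + 0.462)/(2√2) = (0.02493 - 0.2814i)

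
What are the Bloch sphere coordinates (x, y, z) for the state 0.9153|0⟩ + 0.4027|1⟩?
(0.7372, 0, 0.6756)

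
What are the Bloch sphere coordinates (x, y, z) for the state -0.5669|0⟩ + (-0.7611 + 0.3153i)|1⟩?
(0.8629, -0.3575, -0.3573)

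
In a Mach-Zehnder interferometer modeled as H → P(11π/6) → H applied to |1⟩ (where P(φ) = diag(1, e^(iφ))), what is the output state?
(0.06699 + 0.25i)|0⟩ + (0.933 - 0.25i)|1⟩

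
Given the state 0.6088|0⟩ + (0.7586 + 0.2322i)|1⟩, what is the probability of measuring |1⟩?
0.6294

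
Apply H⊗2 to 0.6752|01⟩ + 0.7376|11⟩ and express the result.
0.7064|00⟩ - 0.7064|01⟩ - 0.0312|10⟩ + 0.0312|11⟩

H⊗2 gives amp(|y⟩) = (1/2) Σ_x (−1)^(x·y) amp(|x⟩), where x·y is the number of positions in which both x and y have a 1.
|00⟩: (0.6752 + 0.7376)/2 = 0.7064
|01⟩: (-0.6752 - 0.7376)/2 = -0.7064
|10⟩: (0.6752 - 0.7376)/2 = -0.0312
|11⟩: (-0.6752 + 0.7376)/2 = 0.0312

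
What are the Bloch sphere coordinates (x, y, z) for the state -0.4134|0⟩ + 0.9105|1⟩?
(-0.7528, 0, -0.6581)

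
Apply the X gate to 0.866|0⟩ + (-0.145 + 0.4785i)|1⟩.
(-0.145 + 0.4785i)|0⟩ + 0.866|1⟩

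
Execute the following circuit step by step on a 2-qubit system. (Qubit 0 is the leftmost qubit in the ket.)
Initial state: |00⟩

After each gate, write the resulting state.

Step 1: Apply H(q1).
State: 1/√2|00⟩ + 1/√2|01⟩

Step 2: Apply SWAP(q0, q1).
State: 1/√2|00⟩ + 1/√2|10⟩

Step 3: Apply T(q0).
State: 1/√2|00⟩ + (1/2 + (1/2)i)|10⟩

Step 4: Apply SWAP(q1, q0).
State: 1/√2|00⟩ + (1/2 + (1/2)i)|01⟩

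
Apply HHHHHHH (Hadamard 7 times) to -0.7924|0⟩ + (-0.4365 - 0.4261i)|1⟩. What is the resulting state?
(-0.869 - 0.3013i)|0⟩ + (-0.2517 + 0.3013i)|1⟩

H² = I, so H^7 = H: a single Hadamard. With (a, b) = (-0.7924, (-0.4365 - 0.4261i)), H gives ((a + b)/√2, (a − b)/√2) = ((-0.869 - 0.3013i), (-0.2517 + 0.3013i)).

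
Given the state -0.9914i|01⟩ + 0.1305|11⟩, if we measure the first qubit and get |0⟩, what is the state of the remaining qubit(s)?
-i|1⟩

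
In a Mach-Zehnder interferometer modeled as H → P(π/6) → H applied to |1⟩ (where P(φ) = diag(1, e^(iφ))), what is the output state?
(0.06699 - 0.25i)|0⟩ + (0.933 + 0.25i)|1⟩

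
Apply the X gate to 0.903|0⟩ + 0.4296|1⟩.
0.4296|0⟩ + 0.903|1⟩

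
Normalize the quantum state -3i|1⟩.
-i|1⟩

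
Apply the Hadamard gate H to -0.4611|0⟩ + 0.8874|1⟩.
0.3014|0⟩ - 0.9535|1⟩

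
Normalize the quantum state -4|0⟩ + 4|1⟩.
-1/√2|0⟩ + 1/√2|1⟩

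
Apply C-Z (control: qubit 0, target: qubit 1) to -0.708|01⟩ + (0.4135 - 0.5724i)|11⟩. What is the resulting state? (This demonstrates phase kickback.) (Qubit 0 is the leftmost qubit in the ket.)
-0.708|01⟩ + (-0.4135 + 0.5724i)|11⟩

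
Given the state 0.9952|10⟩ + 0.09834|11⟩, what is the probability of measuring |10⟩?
0.9904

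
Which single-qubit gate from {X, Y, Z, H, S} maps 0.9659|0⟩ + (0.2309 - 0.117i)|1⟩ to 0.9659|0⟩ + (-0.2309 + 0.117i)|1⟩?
Z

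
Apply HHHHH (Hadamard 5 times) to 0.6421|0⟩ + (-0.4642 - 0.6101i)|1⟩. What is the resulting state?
(0.1258 - 0.4314i)|0⟩ + (0.7823 + 0.4314i)|1⟩

H² = I, so H^5 = H: a single Hadamard. With (a, b) = (0.6421, (-0.4642 - 0.6101i)), H gives ((a + b)/√2, (a − b)/√2) = ((0.1258 - 0.4314i), (0.7823 + 0.4314i)).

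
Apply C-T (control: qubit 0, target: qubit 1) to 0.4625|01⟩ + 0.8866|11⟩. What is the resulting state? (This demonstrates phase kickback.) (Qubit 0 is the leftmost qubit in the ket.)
0.4625|01⟩ + (0.6269 + 0.6269i)|11⟩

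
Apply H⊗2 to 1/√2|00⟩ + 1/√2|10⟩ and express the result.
1/√2|00⟩ + 1/√2|01⟩

H⊗2 gives amp(|y⟩) = (1/2) Σ_x (−1)^(x·y) amp(|x⟩), where x·y is the number of positions in which both x and y have a 1.
|00⟩: (1/√2 + 1/√2)/2 = 1/√2
|01⟩: (1/√2 + 1/√2)/2 = 1/√2
|10⟩: (1/√2 - 1/√2)/2 = 0
|11⟩: (1/√2 - 1/√2)/2 = 0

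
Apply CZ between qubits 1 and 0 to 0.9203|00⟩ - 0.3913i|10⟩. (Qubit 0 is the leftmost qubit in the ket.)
0.9203|00⟩ - 0.3913i|10⟩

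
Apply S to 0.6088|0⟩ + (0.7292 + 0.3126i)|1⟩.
0.6088|0⟩ + (-0.3126 + 0.7292i)|1⟩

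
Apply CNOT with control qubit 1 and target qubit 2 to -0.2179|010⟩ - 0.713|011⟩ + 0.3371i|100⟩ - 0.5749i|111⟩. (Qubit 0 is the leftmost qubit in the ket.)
-0.713|010⟩ - 0.2179|011⟩ + 0.3371i|100⟩ - 0.5749i|110⟩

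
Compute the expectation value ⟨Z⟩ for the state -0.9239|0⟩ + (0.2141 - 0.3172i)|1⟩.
0.7071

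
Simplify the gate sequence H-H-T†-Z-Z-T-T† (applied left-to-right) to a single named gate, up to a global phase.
T†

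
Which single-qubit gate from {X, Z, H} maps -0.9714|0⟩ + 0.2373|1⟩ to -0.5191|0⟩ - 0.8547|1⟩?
H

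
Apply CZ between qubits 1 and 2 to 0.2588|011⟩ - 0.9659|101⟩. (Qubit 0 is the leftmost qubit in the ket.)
-0.2588|011⟩ - 0.9659|101⟩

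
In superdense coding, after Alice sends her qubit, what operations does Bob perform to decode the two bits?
CNOT (Alice's qubit controls Bob's), then H on Alice's qubit, then measure both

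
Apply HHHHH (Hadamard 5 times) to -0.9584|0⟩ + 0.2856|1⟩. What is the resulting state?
-0.4757|0⟩ - 0.8796|1⟩

H² = I, so H^5 = H: a single Hadamard. With (a, b) = (-0.9584, 0.2856), H gives ((a + b)/√2, (a − b)/√2) = (-0.4757, -0.8796).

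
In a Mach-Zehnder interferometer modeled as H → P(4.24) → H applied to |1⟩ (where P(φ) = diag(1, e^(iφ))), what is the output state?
(0.7275 + 0.4452i)|0⟩ + (0.2725 - 0.4452i)|1⟩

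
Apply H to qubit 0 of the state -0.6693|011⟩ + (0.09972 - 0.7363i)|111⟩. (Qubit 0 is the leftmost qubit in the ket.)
(-0.4028 - 0.5206i)|011⟩ + (-0.5438 + 0.5206i)|111⟩

H on qubit 0 mixes each pair of kets that differ only in qubit 0: amplitudes (a, b) of (|…0…⟩, |…1…⟩) become ((a + b)/√2, (a − b)/√2). Kets absent from the input have amplitude 0.
(|011⟩, |111⟩): (a, b) = (-0.6693, (0.09972 - 0.7363i)) → ((-0.4028 - 0.5206i), (-0.5438 + 0.5206i))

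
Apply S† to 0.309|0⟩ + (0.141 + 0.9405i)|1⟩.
0.309|0⟩ + (0.9405 - 0.141i)|1⟩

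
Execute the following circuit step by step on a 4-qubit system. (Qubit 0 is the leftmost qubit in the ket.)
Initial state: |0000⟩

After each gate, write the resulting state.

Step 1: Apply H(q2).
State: 1/√2|0000⟩ + 1/√2|0010⟩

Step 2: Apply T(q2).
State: 1/√2|0000⟩ + (1/2 + (1/2)i)|0010⟩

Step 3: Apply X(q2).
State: (1/2 + (1/2)i)|0000⟩ + 1/√2|0010⟩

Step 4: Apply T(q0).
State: (1/2 + (1/2)i)|0000⟩ + 1/√2|0010⟩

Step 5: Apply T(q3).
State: (1/2 + (1/2)i)|0000⟩ + 1/√2|0010⟩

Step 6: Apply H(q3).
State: (1/√8 + (1/√8)i)|0000⟩ + (1/√8 + (1/√8)i)|0001⟩ + 1/2|0010⟩ + 1/2|0011⟩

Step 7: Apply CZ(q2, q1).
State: (1/√8 + (1/√8)i)|0000⟩ + (1/√8 + (1/√8)i)|0001⟩ + 1/2|0010⟩ + 1/2|0011⟩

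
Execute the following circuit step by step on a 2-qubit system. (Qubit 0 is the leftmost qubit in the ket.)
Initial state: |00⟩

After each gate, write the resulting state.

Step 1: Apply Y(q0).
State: i|10⟩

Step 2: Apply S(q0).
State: -|10⟩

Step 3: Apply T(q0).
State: (-1/√2 - (1/√2)i)|10⟩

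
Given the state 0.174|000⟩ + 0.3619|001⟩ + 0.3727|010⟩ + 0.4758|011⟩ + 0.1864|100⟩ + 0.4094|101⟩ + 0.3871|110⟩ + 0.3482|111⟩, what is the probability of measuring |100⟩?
0.03474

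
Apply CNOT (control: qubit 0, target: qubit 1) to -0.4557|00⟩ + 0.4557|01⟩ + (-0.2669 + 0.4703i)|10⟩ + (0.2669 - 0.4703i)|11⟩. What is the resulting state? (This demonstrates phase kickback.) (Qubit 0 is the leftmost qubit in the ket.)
-0.4557|00⟩ + 0.4557|01⟩ + (0.2669 - 0.4703i)|10⟩ + (-0.2669 + 0.4703i)|11⟩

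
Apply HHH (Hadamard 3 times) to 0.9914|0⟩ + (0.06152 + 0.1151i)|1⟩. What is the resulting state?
(0.7445 + 0.08139i)|0⟩ + (0.6575 - 0.08139i)|1⟩

H² = I, so H^3 = H: a single Hadamard. With (a, b) = (0.9914, (0.06152 + 0.1151i)), H gives ((a + b)/√2, (a − b)/√2) = ((0.7445 + 0.08139i), (0.6575 - 0.08139i)).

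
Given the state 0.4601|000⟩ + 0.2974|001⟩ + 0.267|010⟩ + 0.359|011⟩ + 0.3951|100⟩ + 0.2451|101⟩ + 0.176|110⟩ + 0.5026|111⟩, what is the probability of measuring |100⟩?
0.1561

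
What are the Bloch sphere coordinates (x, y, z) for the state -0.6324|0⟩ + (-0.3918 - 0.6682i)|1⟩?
(0.4955, 0.8451, -0.2001)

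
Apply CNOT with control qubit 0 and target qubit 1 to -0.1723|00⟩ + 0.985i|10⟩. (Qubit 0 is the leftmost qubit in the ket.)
-0.1723|00⟩ + 0.985i|11⟩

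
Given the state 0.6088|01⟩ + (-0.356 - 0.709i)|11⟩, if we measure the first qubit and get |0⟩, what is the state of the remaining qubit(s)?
|1⟩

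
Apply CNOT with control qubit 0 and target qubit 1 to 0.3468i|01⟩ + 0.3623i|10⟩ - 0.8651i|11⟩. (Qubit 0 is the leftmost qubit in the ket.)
0.3468i|01⟩ - 0.8651i|10⟩ + 0.3623i|11⟩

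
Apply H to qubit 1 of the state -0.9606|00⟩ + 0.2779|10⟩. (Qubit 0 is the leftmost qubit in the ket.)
-0.6792|00⟩ - 0.6792|01⟩ + 0.1965|10⟩ + 0.1965|11⟩

H on qubit 1 mixes each pair of kets that differ only in qubit 1: amplitudes (a, b) of (|…0…⟩, |…1…⟩) become ((a + b)/√2, (a − b)/√2). Kets absent from the input have amplitude 0.
(|00⟩, |01⟩): (a, b) = (-0.9606, 0) → (-0.6792, -0.6792)
(|10⟩, |11⟩): (a, b) = (0.2779, 0) → (0.1965, 0.1965)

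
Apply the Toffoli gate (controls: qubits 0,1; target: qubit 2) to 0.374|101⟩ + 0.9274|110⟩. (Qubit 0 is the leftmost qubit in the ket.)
0.374|101⟩ + 0.9274|111⟩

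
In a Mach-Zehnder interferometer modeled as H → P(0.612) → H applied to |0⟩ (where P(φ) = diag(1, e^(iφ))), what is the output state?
(0.9093 + 0.2873i)|0⟩ + (0.09075 - 0.2873i)|1⟩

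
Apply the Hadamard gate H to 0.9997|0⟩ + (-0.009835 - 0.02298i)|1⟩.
(0.6999 - 0.01625i)|0⟩ + (0.7138 + 0.01625i)|1⟩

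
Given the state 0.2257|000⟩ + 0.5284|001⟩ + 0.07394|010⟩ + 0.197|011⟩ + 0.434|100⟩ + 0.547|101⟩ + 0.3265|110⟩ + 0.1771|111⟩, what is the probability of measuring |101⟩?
0.2992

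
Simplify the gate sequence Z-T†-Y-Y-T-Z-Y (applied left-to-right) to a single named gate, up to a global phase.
Y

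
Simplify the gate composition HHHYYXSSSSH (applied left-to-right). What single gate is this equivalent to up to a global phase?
Z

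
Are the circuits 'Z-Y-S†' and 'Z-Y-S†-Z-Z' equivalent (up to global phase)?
Yes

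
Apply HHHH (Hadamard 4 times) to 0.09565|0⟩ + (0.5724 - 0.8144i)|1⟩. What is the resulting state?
0.09565|0⟩ + (0.5724 - 0.8144i)|1⟩

H² = I, so an even number of Hadamards cancels: H^4 = I and the state is unchanged.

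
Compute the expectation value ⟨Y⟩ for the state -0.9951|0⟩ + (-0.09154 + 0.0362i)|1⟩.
-0.07205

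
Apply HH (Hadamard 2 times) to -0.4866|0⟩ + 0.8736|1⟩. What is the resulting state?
-0.4866|0⟩ + 0.8736|1⟩

H² = I, so an even number of Hadamards cancels: H^2 = I and the state is unchanged.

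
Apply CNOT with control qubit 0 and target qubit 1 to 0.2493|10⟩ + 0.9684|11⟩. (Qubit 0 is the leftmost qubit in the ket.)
0.9684|10⟩ + 0.2493|11⟩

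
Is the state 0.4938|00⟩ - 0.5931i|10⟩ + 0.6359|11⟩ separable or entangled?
Entangled

Writing the state as a|00⟩ + b|01⟩ + c|10⟩ + d|11⟩, it is a product state iff ad − bc = 0.
Here (a, b, c, d) = (0.4938, 0, -0.5931i, 0.6359): ad − bc = (0.4938)(0.6359) − (0)(-0.5931i) = 0.314 ≠ 0, so the state is entangled.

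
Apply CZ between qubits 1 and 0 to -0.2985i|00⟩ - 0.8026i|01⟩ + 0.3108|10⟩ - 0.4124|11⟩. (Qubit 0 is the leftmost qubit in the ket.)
-0.2985i|00⟩ - 0.8026i|01⟩ + 0.3108|10⟩ + 0.4124|11⟩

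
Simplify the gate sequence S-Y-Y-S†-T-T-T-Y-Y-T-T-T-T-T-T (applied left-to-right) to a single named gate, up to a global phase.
T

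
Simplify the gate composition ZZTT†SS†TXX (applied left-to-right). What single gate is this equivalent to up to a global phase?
T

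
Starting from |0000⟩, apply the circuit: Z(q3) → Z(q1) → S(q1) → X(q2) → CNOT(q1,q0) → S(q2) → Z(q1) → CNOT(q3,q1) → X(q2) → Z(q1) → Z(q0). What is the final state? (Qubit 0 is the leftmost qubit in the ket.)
i|0000⟩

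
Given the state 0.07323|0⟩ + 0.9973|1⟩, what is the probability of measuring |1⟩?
0.9946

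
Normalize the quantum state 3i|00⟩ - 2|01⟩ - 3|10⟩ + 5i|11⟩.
0.4376i|00⟩ - 0.2917|01⟩ - 0.4376|10⟩ + 0.7293i|11⟩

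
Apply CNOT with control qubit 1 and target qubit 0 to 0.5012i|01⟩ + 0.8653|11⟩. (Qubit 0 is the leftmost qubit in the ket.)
0.8653|01⟩ + 0.5012i|11⟩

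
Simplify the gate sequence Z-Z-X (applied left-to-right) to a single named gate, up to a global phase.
X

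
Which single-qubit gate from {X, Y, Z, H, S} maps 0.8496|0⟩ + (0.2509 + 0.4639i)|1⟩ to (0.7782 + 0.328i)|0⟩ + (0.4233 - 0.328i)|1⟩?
H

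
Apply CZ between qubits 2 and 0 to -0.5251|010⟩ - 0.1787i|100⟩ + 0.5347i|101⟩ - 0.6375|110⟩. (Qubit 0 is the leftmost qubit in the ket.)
-0.5251|010⟩ - 0.1787i|100⟩ - 0.5347i|101⟩ - 0.6375|110⟩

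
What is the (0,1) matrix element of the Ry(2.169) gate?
-0.8841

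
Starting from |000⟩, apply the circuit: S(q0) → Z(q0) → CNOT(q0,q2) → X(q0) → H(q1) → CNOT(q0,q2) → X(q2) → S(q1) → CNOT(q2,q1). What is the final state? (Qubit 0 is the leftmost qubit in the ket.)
1/√2|100⟩ + (1/√2)i|110⟩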